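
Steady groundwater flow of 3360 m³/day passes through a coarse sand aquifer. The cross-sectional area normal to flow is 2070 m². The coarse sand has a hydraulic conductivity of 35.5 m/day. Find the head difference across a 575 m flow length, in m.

From Q = K·A·i, i = Q / (K·A) = 3360 / (35.50 × 2070) = 0.04572.
Head loss Δh = i · L = 0.04572 × 575 = 26.29 m.

26.3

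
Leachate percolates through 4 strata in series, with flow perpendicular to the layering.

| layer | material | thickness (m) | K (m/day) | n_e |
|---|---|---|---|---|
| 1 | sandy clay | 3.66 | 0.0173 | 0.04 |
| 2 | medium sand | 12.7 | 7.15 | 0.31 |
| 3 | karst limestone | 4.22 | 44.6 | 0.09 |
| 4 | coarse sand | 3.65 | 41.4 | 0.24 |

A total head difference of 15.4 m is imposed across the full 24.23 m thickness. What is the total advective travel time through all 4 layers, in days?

With flow normal to the layers, continuity requires the same specific discharge q through every layer.
Σ(b_i/K_i) = 3.66/0.0173 + 12.7/7.15 + 4.22/44.6 + 3.65/41.4 = 213.5 d.
q = Δh / Σ(b_i/K_i) = 15.4 / 213.5 = 0.07212 m/day.
In each layer the seepage velocity is v_i = q/n_i, so the layer transit time is t_i = b_i·n_i / q:
  layer 1 (sandy clay): t_1 = 3.66 × 0.04 / 0.07212 = 2.030 d
  layer 2 (medium sand): t_2 = 12.7 × 0.31 / 0.07212 = 54.59 d
  layer 3 (karst limestone): t_3 = 4.22 × 0.09 / 0.07212 = 5.266 d
  layer 4 (coarse sand): t_4 = 3.65 × 0.24 / 0.07212 = 12.15 d
Total t = Σ t_i = 74.03 days.

74.0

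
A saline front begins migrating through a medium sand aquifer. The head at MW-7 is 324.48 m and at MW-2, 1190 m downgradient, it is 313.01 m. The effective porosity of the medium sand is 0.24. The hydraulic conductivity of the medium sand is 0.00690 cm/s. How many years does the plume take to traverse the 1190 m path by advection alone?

Convert K: 0.00690 cm/s × 864 = 5.962 m/day.
Hydraulic gradient i = (324.48 − 313.01) / 1190 = 11.47 / 1190 = 0.009639.
Darcy flux q = K · i = 5.962 × 0.009639 = 0.05746 m/day.
Seepage velocity v = q / n_e = 0.05746 / 0.24 = 0.2394 m/day.
Travel time t = L / v = 1190 / 0.2394 = 4970 days = 13.61 years.

13.6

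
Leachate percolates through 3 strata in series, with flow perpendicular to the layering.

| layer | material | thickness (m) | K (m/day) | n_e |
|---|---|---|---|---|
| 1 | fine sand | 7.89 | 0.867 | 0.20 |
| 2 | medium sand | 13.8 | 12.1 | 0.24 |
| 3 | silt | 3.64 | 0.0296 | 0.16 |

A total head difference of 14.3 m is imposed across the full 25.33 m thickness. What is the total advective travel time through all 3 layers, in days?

51.0

With flow normal to the layers, continuity requires the same specific discharge q through every layer.
Σ(b_i/K_i) = 7.89/0.867 + 13.8/12.1 + 3.64/0.0296 = 133.2 d.
q = Δh / Σ(b_i/K_i) = 14.3 / 133.2 = 0.1073 m/day.
In each layer the seepage velocity is v_i = q/n_i, so the layer transit time is t_i = b_i·n_i / q:
  layer 1 (fine sand): t_1 = 7.89 × 0.20 / 0.1073 = 14.70 d
  layer 2 (medium sand): t_2 = 13.8 × 0.24 / 0.1073 = 30.85 d
  layer 3 (silt): t_3 = 3.64 × 0.16 / 0.1073 = 5.425 d
Total t = Σ t_i = 50.98 days.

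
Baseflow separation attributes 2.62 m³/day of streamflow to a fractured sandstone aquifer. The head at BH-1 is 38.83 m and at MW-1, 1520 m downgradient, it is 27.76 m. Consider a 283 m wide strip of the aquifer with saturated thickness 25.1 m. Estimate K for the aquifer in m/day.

Cross-sectional area A = 283 × 25.1 = 7103 m².
Hydraulic gradient i = (38.83 − 27.76) / 1520 = 11.07 / 1520 = 0.007283.
From Q = K·A·i, K = Q / (A·i) = 2.62 / (7103 × 0.007283) = 0.05065 m/day.

0.0506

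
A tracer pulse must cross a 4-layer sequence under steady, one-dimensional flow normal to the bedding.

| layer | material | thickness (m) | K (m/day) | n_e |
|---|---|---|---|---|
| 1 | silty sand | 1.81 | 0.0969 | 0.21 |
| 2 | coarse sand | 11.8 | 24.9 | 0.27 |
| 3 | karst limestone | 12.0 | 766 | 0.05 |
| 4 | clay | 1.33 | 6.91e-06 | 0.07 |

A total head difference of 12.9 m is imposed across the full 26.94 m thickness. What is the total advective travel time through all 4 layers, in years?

174

With flow normal to the layers, continuity requires the same specific discharge q through every layer.
Σ(b_i/K_i) = 1.81/0.0969 + 11.8/24.9 + 12.0/766 + 1.33/6.91e-06 = 1.925e+05 d.
q = Δh / Σ(b_i/K_i) = 12.9 / 1.925e+05 = 6.702e-05 m/day.
In each layer the seepage velocity is v_i = q/n_i, so the layer transit time is t_i = b_i·n_i / q:
  layer 1 (silty sand): t_1 = 1.81 × 0.21 / 6.702e-05 = 5672 d
  layer 2 (coarse sand): t_2 = 11.8 × 0.27 / 6.702e-05 = 47542 d
  layer 3 (karst limestone): t_3 = 12.0 × 0.05 / 6.702e-05 = 8953 d
  layer 4 (clay): t_4 = 1.33 × 0.07 / 6.702e-05 = 1389 d
Total t = Σ t_i = 63556 days = 174.0 years.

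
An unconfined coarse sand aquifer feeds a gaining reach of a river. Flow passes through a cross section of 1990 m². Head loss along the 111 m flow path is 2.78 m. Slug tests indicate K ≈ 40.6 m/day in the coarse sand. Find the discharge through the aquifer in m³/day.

Hydraulic gradient i = Δh / L = 2.78 / 111 = 0.02505.
Darcy's law: Q = K · A · i = 40.60 × 1990 × 0.02505 = 2023 m³/day.

2020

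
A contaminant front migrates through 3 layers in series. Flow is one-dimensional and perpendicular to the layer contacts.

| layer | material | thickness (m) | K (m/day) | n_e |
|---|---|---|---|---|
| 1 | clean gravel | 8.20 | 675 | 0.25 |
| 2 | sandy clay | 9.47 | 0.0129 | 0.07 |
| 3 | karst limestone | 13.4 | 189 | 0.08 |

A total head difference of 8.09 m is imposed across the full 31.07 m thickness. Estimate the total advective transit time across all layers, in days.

343

With flow normal to the layers, continuity requires the same specific discharge q through every layer.
Σ(b_i/K_i) = 8.20/675 + 9.47/0.0129 + 13.4/189 = 734.2 d.
q = Δh / Σ(b_i/K_i) = 8.09 / 734.2 = 0.01102 m/day.
In each layer the seepage velocity is v_i = q/n_i, so the layer transit time is t_i = b_i·n_i / q:
  layer 1 (clean gravel): t_1 = 8.20 × 0.25 / 0.01102 = 186.0 d
  layer 2 (sandy clay): t_2 = 9.47 × 0.07 / 0.01102 = 60.16 d
  layer 3 (karst limestone): t_3 = 13.4 × 0.08 / 0.01102 = 97.29 d
Total t = Σ t_i = 343.5 days.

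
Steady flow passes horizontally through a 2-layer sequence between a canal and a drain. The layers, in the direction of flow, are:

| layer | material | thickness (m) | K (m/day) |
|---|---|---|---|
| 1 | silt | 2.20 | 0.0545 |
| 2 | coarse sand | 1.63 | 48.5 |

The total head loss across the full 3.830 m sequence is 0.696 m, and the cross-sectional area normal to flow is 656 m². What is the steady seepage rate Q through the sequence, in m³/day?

Flow is perpendicular to layering, so the layers act in series and the equivalent K is the thickness-weighted harmonic mean.
Total thickness L = 2.20 + 1.63 = 3.830 m.
Σ(b_i/K_i) = 2.20/0.0545 + 1.63/48.5 = 40.40 d.
K_eq = L / Σ(b_i/K_i) = 3.830 / 40.40 = 0.09480 m/day.
Q = K_eq · A · (Δh/L) = 0.09480 × 656 × (0.696/3.830) = 11.30 m³/day.

11.3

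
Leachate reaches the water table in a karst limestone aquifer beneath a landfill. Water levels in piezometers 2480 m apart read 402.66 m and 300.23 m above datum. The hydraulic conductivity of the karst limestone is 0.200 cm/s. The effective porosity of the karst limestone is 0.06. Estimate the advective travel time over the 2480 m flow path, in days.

20.8

Convert K: 0.200 cm/s × 864 = 172.8 m/day.
Hydraulic gradient i = (402.66 − 300.23) / 2480 = 102.43 / 2480 = 0.04130.
Darcy flux q = K · i = 172.8 × 0.04130 = 7.137 m/day.
Seepage velocity v = q / n_e = 7.137 / 0.06 = 119.0 m/day.
Travel time t = L / v = 2480 / 119.0 = 20.85 days.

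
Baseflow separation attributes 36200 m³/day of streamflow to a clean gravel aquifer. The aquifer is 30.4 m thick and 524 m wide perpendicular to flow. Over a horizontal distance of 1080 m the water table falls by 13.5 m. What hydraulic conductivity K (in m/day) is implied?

Cross-sectional area A = 524 × 30.4 = 15930 m².
Hydraulic gradient i = Δh / L = 13.5 / 1080 = 0.01250.
From Q = K·A·i, K = Q / (A·i) = 36200 / (15930 × 0.01250) = 181.8 m/day.

182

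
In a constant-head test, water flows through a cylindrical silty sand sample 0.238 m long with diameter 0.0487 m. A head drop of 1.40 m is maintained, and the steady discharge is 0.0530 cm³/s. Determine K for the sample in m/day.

Cross-sectional area A = π·(d/2)² = π × (0.0487/2)² = 0.001863 m².
Convert discharge: 0.0530 cm³/s = 5.300e-08 m³/s.
Darcy's law rearranged: K = Q·L / (A·Δh) = 5.300e-08 × 0.238 / (0.001863 × 1.40) = 4.837e-06 m/s = 0.4179 m/day.

0.418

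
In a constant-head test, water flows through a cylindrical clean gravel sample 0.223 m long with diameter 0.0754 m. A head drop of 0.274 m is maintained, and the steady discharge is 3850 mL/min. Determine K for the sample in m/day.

Cross-sectional area A = π·(d/2)² = π × (0.0754/2)² = 0.004465 m².
Convert discharge: 3850 mL/min = 6.417e-05 m³/s.
Darcy's law rearranged: K = Q·L / (A·Δh) = 6.417e-05 × 0.223 / (0.004465 × 0.274) = 0.01170 m/s = 1011 m/day.

1010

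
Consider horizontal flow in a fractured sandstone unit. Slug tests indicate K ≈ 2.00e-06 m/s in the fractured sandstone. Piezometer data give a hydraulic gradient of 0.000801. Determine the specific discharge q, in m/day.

Convert K: 2.00e-06 m/s × 86400 = 0.1728 m/day.
Hydraulic gradient i = 0.000801.
Specific discharge q = K · i = 0.1728 × 0.0008010 = 0.0001384 m/day.

0.000138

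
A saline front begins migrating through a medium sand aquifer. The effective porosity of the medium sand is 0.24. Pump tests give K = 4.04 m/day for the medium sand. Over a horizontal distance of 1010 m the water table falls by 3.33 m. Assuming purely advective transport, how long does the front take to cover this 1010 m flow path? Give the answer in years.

Hydraulic gradient i = Δh / L = 3.33 / 1010 = 0.003297.
Darcy flux q = K · i = 4.040 × 0.003297 = 0.01332 m/day.
Seepage velocity v = q / n_e = 0.01332 / 0.24 = 0.05550 m/day.
Travel time t = L / v = 1010 / 0.05550 = 18198 days = 49.82 years.

49.8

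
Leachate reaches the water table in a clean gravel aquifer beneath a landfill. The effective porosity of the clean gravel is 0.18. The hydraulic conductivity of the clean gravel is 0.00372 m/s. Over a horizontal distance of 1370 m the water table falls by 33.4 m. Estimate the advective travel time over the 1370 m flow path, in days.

Convert K: 0.00372 m/s × 86400 = 321.4 m/day.
Hydraulic gradient i = Δh / L = 33.4 / 1370 = 0.02438.
Darcy flux q = K · i = 321.4 × 0.02438 = 7.836 m/day.
Seepage velocity v = q / n_e = 7.836 / 0.18 = 43.53 m/day.
Travel time t = L / v = 1370 / 43.53 = 31.47 days.

31.5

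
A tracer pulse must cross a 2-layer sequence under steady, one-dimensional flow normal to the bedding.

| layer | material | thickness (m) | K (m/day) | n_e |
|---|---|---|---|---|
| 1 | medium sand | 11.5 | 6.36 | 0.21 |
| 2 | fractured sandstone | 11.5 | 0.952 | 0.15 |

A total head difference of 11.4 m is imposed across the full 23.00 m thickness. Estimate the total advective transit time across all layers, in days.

With flow normal to the layers, continuity requires the same specific discharge q through every layer.
Σ(b_i/K_i) = 11.5/6.36 + 11.5/0.952 = 13.89 d.
q = Δh / Σ(b_i/K_i) = 11.4 / 13.89 = 0.8209 m/day.
In each layer the seepage velocity is v_i = q/n_i, so the layer transit time is t_i = b_i·n_i / q:
  layer 1 (medium sand): t_1 = 11.5 × 0.21 / 0.8209 = 2.942 d
  layer 2 (fractured sandstone): t_2 = 11.5 × 0.15 / 0.8209 = 2.101 d
Total t = Σ t_i = 5.044 days.

5.04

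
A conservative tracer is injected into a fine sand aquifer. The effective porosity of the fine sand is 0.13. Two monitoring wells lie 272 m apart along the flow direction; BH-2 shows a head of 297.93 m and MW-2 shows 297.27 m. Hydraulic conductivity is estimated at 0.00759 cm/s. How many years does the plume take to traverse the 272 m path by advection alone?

Convert K: 0.00759 cm/s × 864 = 6.558 m/day.
Hydraulic gradient i = (297.93 − 297.27) / 272 = 0.66 / 272 = 0.002426.
Darcy flux q = K · i = 6.558 × 0.002426 = 0.01591 m/day.
Seepage velocity v = q / n_e = 0.01591 / 0.13 = 0.1224 m/day.
Travel time t = L / v = 272 / 0.1224 = 2222 days = 6.084 years.

6.08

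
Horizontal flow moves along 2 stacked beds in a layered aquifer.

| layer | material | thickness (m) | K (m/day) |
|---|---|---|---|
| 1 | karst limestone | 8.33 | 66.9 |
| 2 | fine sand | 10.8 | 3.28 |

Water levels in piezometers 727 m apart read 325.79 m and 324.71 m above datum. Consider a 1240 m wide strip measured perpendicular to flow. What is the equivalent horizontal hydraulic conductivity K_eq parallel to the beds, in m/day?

31.0

Flow is parallel to layering, so each bed carries its own Darcy discharge and the transmissivities add.
Σ(K_i·b_i) = 66.9×8.33 + 3.28×10.8 = 592.7 m²/day.
Total thickness b = 19.13 m, so K_eq = Σ(K_i·b_i)/b = 30.98 m/day.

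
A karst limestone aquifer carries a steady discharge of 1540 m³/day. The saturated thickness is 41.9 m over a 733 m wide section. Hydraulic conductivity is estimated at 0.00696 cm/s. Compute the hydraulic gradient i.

0.00834

Convert K: 0.00696 cm/s × 864 = 6.013 m/day.
Cross-sectional area A = 733 × 41.9 = 30713 m².
From Q = K·A·i, i = Q / (K·A) = 1540 / (6.013 × 30713) = 0.008338.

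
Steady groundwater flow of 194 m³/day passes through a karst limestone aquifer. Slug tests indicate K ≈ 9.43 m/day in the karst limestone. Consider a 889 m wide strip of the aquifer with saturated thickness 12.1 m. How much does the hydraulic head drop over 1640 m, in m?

Cross-sectional area A = 889 × 12.1 = 10757 m².
From Q = K·A·i, i = Q / (K·A) = 194 / (9.430 × 10757) = 0.001913.
Head loss Δh = i · L = 0.001913 × 1640 = 3.137 m.

3.14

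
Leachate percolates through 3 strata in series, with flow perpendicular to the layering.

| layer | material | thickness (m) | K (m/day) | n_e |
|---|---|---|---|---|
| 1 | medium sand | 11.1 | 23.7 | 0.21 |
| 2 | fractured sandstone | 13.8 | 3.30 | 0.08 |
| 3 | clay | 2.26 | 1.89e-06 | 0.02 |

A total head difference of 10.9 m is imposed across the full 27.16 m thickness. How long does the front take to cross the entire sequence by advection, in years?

1050

With flow normal to the layers, continuity requires the same specific discharge q through every layer.
Σ(b_i/K_i) = 11.1/23.7 + 13.8/3.30 + 2.26/1.89e-06 = 1.196e+06 d.
q = Δh / Σ(b_i/K_i) = 10.9 / 1.196e+06 = 9.115e-06 m/day.
In each layer the seepage velocity is v_i = q/n_i, so the layer transit time is t_i = b_i·n_i / q:
  layer 1 (medium sand): t_1 = 11.1 × 0.21 / 9.115e-06 = 2.557e+05 d
  layer 2 (fractured sandstone): t_2 = 13.8 × 0.08 / 9.115e-06 = 1.211e+05 d
  layer 3 (clay): t_3 = 2.26 × 0.02 / 9.115e-06 = 4959 d
Total t = Σ t_i = 3.818e+05 days = 1045 years.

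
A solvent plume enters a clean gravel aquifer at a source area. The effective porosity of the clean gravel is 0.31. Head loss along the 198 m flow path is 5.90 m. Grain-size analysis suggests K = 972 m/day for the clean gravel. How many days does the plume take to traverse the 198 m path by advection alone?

2.12

Hydraulic gradient i = Δh / L = 5.90 / 198 = 0.02980.
Darcy flux q = K · i = 972.0 × 0.02980 = 28.96 m/day.
Seepage velocity v = q / n_e = 28.96 / 0.31 = 93.43 m/day.
Travel time t = L / v = 198 / 93.43 = 2.119 days.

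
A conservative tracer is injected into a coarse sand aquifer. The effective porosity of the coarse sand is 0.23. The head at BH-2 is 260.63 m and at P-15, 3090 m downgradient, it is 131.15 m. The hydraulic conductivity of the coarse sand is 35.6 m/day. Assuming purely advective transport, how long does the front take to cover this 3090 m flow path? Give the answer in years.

1.30

Hydraulic gradient i = (260.63 − 131.15) / 3090 = 129.48 / 3090 = 0.04190.
Darcy flux q = K · i = 35.60 × 0.04190 = 1.492 m/day.
Seepage velocity v = q / n_e = 1.492 / 0.23 = 6.486 m/day.
Travel time t = L / v = 3090 / 6.486 = 476.4 days = 1.304 years.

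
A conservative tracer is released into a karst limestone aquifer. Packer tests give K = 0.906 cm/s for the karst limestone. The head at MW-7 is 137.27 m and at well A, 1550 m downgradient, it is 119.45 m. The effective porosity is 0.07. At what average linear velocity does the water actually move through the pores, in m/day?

129

Convert K: 0.906 cm/s × 864 = 782.8 m/day.
Hydraulic gradient i = (137.27 − 119.45) / 1550 = 17.82 / 1550 = 0.01150.
Darcy flux q = K · i = 782.8 × 0.01150 = 8.999 m/day.
Seepage velocity v = q / n_e = 8.999 / 0.07 = 128.6 m/day.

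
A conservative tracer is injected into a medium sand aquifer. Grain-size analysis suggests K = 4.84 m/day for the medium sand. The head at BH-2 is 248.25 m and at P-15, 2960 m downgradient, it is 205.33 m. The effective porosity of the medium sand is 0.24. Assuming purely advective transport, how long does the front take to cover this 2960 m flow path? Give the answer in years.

27.7

Hydraulic gradient i = (248.25 − 205.33) / 2960 = 42.92 / 2960 = 0.01450.
Darcy flux q = K · i = 4.840 × 0.01450 = 0.07018 m/day.
Seepage velocity v = q / n_e = 0.07018 / 0.24 = 0.2924 m/day.
Travel time t = L / v = 2960 / 0.2924 = 10123 days = 27.71 years.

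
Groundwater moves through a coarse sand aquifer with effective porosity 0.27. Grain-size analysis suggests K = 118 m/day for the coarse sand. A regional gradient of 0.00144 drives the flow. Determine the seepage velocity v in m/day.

0.629

Hydraulic gradient i = 0.00144.
Darcy flux q = K · i = 118.0 × 0.001440 = 0.1699 m/day.
Seepage velocity v = q / n_e = 0.1699 / 0.27 = 0.6293 m/day.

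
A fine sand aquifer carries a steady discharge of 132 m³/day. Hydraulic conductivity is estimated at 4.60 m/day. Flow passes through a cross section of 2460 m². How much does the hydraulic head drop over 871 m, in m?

From Q = K·A·i, i = Q / (K·A) = 132 / (4.600 × 2460) = 0.01166.
Head loss Δh = i · L = 0.01166 × 871 = 10.16 m.

10.2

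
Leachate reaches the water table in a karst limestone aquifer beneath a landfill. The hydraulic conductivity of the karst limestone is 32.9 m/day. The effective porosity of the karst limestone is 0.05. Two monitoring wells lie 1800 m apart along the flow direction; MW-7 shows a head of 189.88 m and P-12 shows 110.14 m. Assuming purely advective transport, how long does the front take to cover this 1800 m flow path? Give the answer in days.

61.8

Hydraulic gradient i = (189.88 − 110.14) / 1800 = 79.74 / 1800 = 0.04430.
Darcy flux q = K · i = 32.90 × 0.04430 = 1.457 m/day.
Seepage velocity v = q / n_e = 1.457 / 0.05 = 29.15 m/day.
Travel time t = L / v = 1800 / 29.15 = 61.75 days.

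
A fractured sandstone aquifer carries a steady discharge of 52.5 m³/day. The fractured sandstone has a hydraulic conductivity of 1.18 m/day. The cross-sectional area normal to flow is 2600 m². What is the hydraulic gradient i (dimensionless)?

0.0171

From Q = K·A·i, i = Q / (K·A) = 52.5 / (1.180 × 2600) = 0.01711.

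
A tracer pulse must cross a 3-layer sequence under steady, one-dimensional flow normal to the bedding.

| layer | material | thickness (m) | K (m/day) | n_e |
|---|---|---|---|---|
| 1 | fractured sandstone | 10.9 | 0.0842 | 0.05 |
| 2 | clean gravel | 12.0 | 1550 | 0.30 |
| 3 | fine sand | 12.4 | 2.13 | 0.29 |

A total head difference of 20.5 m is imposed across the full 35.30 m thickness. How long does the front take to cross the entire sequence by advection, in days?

With flow normal to the layers, continuity requires the same specific discharge q through every layer.
Σ(b_i/K_i) = 10.9/0.0842 + 12.0/1550 + 12.4/2.13 = 135.3 d.
q = Δh / Σ(b_i/K_i) = 20.5 / 135.3 = 0.1515 m/day.
In each layer the seepage velocity is v_i = q/n_i, so the layer transit time is t_i = b_i·n_i / q:
  layer 1 (fractured sandstone): t_1 = 10.9 × 0.05 / 0.1515 = 3.597 d
  layer 2 (clean gravel): t_2 = 12.0 × 0.30 / 0.1515 = 23.76 d
  layer 3 (fine sand): t_3 = 12.4 × 0.29 / 0.1515 = 23.73 d
Total t = Σ t_i = 51.08 days.

51.1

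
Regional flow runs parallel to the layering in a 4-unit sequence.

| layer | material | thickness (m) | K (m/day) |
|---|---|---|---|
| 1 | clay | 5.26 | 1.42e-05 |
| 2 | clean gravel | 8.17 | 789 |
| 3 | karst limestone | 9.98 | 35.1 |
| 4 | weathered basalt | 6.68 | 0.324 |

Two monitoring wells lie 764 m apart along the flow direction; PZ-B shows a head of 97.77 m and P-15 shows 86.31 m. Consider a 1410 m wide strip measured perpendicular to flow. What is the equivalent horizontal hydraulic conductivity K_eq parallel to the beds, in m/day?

226

Flow is parallel to layering, so each bed carries its own Darcy discharge and the transmissivities add.
Σ(K_i·b_i) = 1.42e-05×5.26 + 789×8.17 + 35.1×9.98 + 0.324×6.68 = 6799 m²/day.
Total thickness b = 30.09 m, so K_eq = Σ(K_i·b_i)/b = 225.9 m/day.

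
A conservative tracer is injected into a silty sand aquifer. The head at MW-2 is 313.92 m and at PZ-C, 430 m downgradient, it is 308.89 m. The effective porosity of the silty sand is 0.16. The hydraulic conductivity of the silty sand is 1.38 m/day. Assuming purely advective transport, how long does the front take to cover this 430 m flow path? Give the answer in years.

11.7

Hydraulic gradient i = (313.92 − 308.89) / 430 = 5.03 / 430 = 0.01170.
Darcy flux q = K · i = 1.380 × 0.01170 = 0.01614 m/day.
Seepage velocity v = q / n_e = 0.01614 / 0.16 = 0.1009 m/day.
Travel time t = L / v = 430 / 0.1009 = 4262 days = 11.67 years.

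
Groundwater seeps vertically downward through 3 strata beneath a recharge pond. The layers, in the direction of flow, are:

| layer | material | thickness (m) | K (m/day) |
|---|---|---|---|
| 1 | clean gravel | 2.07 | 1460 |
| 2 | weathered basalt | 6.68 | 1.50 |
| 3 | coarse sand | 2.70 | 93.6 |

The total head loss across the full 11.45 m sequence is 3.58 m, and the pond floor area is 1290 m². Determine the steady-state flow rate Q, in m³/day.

1030

Flow is perpendicular to layering, so the layers act in series and the equivalent K is the thickness-weighted harmonic mean.
Total thickness L = 2.07 + 6.68 + 2.70 = 11.45 m.
Σ(b_i/K_i) = 2.07/1460 + 6.68/1.50 + 2.70/93.6 = 4.484 d.
K_eq = L / Σ(b_i/K_i) = 11.45 / 4.484 = 2.554 m/day.
Q = K_eq · A · (Δh/L) = 2.554 × 1290 × (3.58/11.45) = 1030 m³/day.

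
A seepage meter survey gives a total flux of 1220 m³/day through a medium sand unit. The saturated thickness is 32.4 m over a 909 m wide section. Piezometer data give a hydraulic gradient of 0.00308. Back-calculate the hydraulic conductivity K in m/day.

13.4

Cross-sectional area A = 909 × 32.4 = 29452 m².
Hydraulic gradient i = 0.00308.
From Q = K·A·i, K = Q / (A·i) = 1220 / (29452 × 0.003080) = 13.45 m/day.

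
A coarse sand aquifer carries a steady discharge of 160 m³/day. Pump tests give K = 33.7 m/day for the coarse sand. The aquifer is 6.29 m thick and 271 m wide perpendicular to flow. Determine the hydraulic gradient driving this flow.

Cross-sectional area A = 271 × 6.29 = 1705 m².
From Q = K·A·i, i = Q / (K·A) = 160 / (33.70 × 1705) = 0.002785.

0.00279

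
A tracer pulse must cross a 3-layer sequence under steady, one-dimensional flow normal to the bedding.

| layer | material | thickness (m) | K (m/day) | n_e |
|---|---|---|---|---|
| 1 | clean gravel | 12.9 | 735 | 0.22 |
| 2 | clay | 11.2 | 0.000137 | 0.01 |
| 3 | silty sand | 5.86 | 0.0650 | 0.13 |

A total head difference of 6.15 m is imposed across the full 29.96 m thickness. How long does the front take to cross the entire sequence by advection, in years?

135

With flow normal to the layers, continuity requires the same specific discharge q through every layer.
Σ(b_i/K_i) = 12.9/735 + 11.2/0.000137 + 5.86/0.0650 = 81842 d.
q = Δh / Σ(b_i/K_i) = 6.15 / 81842 = 7.514e-05 m/day.
In each layer the seepage velocity is v_i = q/n_i, so the layer transit time is t_i = b_i·n_i / q:
  layer 1 (clean gravel): t_1 = 12.9 × 0.22 / 7.514e-05 = 37767 d
  layer 2 (clay): t_2 = 11.2 × 0.01 / 7.514e-05 = 1490 d
  layer 3 (silty sand): t_3 = 5.86 × 0.13 / 7.514e-05 = 10138 d
Total t = Σ t_i = 49395 days = 135.2 years.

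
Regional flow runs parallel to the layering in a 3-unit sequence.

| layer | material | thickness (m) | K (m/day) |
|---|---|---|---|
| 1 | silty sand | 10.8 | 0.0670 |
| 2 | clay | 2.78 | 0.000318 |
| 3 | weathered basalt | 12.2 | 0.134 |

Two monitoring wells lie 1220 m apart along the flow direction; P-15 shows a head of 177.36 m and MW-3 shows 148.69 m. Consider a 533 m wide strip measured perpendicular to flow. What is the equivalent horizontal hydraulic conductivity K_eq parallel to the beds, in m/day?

0.0915

Flow is parallel to layering, so each bed carries its own Darcy discharge and the transmissivities add.
Σ(K_i·b_i) = 0.0670×10.8 + 0.000318×2.78 + 0.134×12.2 = 2.359 m²/day.
Total thickness b = 25.78 m, so K_eq = Σ(K_i·b_i)/b = 0.09152 m/day.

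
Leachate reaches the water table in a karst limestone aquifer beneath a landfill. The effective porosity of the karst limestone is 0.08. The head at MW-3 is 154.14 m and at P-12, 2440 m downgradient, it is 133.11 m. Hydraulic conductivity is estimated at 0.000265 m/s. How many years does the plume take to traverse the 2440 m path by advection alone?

2.71

Convert K: 0.000265 m/s × 86400 = 22.90 m/day.
Hydraulic gradient i = (154.14 − 133.11) / 2440 = 21.03 / 2440 = 0.008619.
Darcy flux q = K · i = 22.90 × 0.008619 = 0.1973 m/day.
Seepage velocity v = q / n_e = 0.1973 / 0.08 = 2.467 m/day.
Travel time t = L / v = 2440 / 2.467 = 989.2 days = 2.708 years.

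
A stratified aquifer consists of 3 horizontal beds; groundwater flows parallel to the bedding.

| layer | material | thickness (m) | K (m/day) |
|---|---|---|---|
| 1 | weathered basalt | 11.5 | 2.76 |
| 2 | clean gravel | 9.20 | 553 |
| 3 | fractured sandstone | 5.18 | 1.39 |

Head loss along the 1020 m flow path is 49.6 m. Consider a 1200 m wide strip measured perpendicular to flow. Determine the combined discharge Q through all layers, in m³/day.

Flow is parallel to layering, so each bed carries its own Darcy discharge and the transmissivities add.
Σ(K_i·b_i) = 2.76×11.5 + 553×9.20 + 1.39×5.18 = 5127 m²/day.
Hydraulic gradient i = Δh / L = 49.6 / 1020 = 0.04863.
Q = Σ(K_i·b_i) · W · i = 5127 × 1200 × 0.04863 = 2.991e+05 m³/day.

299000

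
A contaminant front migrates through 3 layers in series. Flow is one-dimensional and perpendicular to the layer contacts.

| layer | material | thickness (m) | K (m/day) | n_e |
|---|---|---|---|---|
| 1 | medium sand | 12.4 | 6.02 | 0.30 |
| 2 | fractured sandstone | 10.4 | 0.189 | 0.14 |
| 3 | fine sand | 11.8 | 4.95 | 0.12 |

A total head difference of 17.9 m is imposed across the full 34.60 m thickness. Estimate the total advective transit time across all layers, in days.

With flow normal to the layers, continuity requires the same specific discharge q through every layer.
Σ(b_i/K_i) = 12.4/6.02 + 10.4/0.189 + 11.8/4.95 = 59.47 d.
q = Δh / Σ(b_i/K_i) = 17.9 / 59.47 = 0.3010 m/day.
In each layer the seepage velocity is v_i = q/n_i, so the layer transit time is t_i = b_i·n_i / q:
  layer 1 (medium sand): t_1 = 12.4 × 0.30 / 0.3010 = 12.36 d
  layer 2 (fractured sandstone): t_2 = 10.4 × 0.14 / 0.3010 = 4.837 d
  layer 3 (fine sand): t_3 = 11.8 × 0.12 / 0.3010 = 4.704 d
Total t = Σ t_i = 21.90 days.

21.9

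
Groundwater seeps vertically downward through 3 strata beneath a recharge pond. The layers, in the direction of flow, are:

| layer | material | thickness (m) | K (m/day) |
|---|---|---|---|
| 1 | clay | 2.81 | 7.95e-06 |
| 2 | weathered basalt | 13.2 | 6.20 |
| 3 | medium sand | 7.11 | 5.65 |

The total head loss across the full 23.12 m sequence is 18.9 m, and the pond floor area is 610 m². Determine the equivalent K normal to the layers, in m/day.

6.54e-05

Flow is perpendicular to layering, so the layers act in series and the equivalent K is the thickness-weighted harmonic mean.
Total thickness L = 2.81 + 13.2 + 7.11 = 23.12 m.
Σ(b_i/K_i) = 2.81/7.95e-06 + 13.2/6.20 + 7.11/5.65 = 3.535e+05 d.
K_eq = L / Σ(b_i/K_i) = 23.12 / 3.535e+05 = 6.541e-05 m/day.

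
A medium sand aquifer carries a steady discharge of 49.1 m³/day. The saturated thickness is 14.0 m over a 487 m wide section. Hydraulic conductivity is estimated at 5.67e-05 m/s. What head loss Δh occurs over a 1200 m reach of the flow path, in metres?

1.76

Convert K: 5.67e-05 m/s × 86400 = 4.899 m/day.
Cross-sectional area A = 487 × 14.0 = 6818 m².
From Q = K·A·i, i = Q / (K·A) = 49.1 / (4.899 × 6818) = 0.001470.
Head loss Δh = i · L = 0.001470 × 1200 = 1.764 m.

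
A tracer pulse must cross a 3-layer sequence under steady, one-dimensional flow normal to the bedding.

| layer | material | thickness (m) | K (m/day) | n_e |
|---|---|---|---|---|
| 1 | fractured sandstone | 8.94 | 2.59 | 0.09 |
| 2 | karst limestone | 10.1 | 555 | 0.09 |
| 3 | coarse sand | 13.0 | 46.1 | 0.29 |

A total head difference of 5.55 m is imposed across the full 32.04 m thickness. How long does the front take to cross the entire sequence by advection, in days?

3.71

With flow normal to the layers, continuity requires the same specific discharge q through every layer.
Σ(b_i/K_i) = 8.94/2.59 + 10.1/555 + 13.0/46.1 = 3.752 d.
q = Δh / Σ(b_i/K_i) = 5.55 / 3.752 = 1.479 m/day.
In each layer the seepage velocity is v_i = q/n_i, so the layer transit time is t_i = b_i·n_i / q:
  layer 1 (fractured sandstone): t_1 = 8.94 × 0.09 / 1.479 = 0.5439 d
  layer 2 (karst limestone): t_2 = 10.1 × 0.09 / 1.479 = 0.6145 d
  layer 3 (coarse sand): t_3 = 13.0 × 0.29 / 1.479 = 2.549 d
Total t = Σ t_i = 3.707 days.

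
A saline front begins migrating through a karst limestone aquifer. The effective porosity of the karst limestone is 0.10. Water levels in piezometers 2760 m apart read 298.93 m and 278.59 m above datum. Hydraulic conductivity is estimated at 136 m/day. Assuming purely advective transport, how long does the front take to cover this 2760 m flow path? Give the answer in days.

Hydraulic gradient i = (298.93 − 278.59) / 2760 = 20.34 / 2760 = 0.007370.
Darcy flux q = K · i = 136.0 × 0.007370 = 1.002 m/day.
Seepage velocity v = q / n_e = 1.002 / 0.10 = 10.02 m/day.
Travel time t = L / v = 2760 / 10.02 = 275.4 days.

275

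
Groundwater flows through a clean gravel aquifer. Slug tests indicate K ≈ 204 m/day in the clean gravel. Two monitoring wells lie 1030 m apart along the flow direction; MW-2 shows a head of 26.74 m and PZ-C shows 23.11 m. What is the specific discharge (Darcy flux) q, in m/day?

0.719

Hydraulic gradient i = (26.74 − 23.11) / 1030 = 3.63 / 1030 = 0.003524.
Specific discharge q = K · i = 204.0 × 0.003524 = 0.7190 m/day.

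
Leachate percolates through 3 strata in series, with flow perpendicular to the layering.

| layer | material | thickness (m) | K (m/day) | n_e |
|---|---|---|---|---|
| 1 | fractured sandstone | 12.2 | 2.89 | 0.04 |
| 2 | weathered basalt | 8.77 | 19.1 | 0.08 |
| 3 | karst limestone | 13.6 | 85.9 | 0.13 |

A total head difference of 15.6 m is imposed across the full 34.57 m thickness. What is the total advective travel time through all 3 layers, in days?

With flow normal to the layers, continuity requires the same specific discharge q through every layer.
Σ(b_i/K_i) = 12.2/2.89 + 8.77/19.1 + 13.6/85.9 = 4.839 d.
q = Δh / Σ(b_i/K_i) = 15.6 / 4.839 = 3.224 m/day.
In each layer the seepage velocity is v_i = q/n_i, so the layer transit time is t_i = b_i·n_i / q:
  layer 1 (fractured sandstone): t_1 = 12.2 × 0.04 / 3.224 = 0.1514 d
  layer 2 (weathered basalt): t_2 = 8.77 × 0.08 / 3.224 = 0.2176 d
  layer 3 (karst limestone): t_3 = 13.6 × 0.13 / 3.224 = 0.5484 d
Total t = Σ t_i = 0.9174 days.

0.917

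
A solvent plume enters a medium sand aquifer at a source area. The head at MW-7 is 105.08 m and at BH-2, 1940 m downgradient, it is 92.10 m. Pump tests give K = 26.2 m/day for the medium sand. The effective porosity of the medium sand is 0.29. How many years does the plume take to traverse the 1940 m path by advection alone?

8.79

Hydraulic gradient i = (105.08 − 92.10) / 1940 = 12.98 / 1940 = 0.006691.
Darcy flux q = K · i = 26.20 × 0.006691 = 0.1753 m/day.
Seepage velocity v = q / n_e = 0.1753 / 0.29 = 0.6045 m/day.
Travel time t = L / v = 1940 / 0.6045 = 3209 days = 8.787 years.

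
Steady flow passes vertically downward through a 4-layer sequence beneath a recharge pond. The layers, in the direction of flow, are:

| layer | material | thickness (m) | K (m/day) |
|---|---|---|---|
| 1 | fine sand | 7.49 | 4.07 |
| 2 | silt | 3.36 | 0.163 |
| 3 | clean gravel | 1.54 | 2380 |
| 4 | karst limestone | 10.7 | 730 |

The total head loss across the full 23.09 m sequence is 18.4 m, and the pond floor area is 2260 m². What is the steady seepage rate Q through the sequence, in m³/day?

Flow is perpendicular to layering, so the layers act in series and the equivalent K is the thickness-weighted harmonic mean.
Total thickness L = 7.49 + 3.36 + 1.54 + 10.7 = 23.09 m.
Σ(b_i/K_i) = 7.49/4.07 + 3.36/0.163 + 1.54/2380 + 10.7/730 = 22.47 d.
K_eq = L / Σ(b_i/K_i) = 23.09 / 22.47 = 1.028 m/day.
Q = K_eq · A · (Δh/L) = 1.028 × 2260 × (18.4/23.09) = 1851 m³/day.

1850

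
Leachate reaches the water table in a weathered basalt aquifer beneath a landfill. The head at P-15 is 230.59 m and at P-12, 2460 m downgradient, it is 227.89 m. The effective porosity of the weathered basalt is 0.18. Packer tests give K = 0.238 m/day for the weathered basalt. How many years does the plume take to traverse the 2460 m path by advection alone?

Hydraulic gradient i = (230.59 − 227.89) / 2460 = 2.7 / 2460 = 0.001098.
Darcy flux q = K · i = 0.2380 × 0.001098 = 0.0002612 m/day.
Seepage velocity v = q / n_e = 0.0002612 / 0.18 = 0.001451 m/day.
Travel time t = L / v = 2460 / 0.001451 = 1.695e+06 days = 4641 years.

4640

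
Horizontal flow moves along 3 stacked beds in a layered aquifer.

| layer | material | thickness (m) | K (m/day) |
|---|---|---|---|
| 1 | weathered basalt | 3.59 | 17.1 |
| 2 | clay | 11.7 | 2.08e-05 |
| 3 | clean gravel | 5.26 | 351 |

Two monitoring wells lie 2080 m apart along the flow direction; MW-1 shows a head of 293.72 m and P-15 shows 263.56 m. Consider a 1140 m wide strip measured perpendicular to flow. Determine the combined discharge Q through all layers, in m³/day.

31500

Flow is parallel to layering, so each bed carries its own Darcy discharge and the transmissivities add.
Σ(K_i·b_i) = 17.1×3.59 + 2.08e-05×11.7 + 351×5.26 = 1908 m²/day.
Hydraulic gradient i = (293.72 − 263.56) / 2080 = 30.16 / 2080 = 0.01450.
Q = Σ(K_i·b_i) · W · i = 1908 × 1140 × 0.01450 = 31533 m³/day.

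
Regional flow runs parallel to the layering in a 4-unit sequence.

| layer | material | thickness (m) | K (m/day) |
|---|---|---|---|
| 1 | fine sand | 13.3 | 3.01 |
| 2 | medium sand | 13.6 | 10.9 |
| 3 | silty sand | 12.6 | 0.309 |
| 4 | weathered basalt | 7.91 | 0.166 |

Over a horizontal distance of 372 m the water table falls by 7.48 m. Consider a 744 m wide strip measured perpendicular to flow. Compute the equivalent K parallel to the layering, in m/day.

Flow is parallel to layering, so each bed carries its own Darcy discharge and the transmissivities add.
Σ(K_i·b_i) = 3.01×13.3 + 10.9×13.6 + 0.309×12.6 + 0.166×7.91 = 193.5 m²/day.
Total thickness b = 47.41 m, so K_eq = Σ(K_i·b_i)/b = 4.081 m/day.

4.08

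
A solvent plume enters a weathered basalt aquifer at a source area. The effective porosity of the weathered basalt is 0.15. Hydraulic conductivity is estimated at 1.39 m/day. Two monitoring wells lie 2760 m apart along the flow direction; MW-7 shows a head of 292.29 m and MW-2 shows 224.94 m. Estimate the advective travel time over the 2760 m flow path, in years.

Hydraulic gradient i = (292.29 − 224.94) / 2760 = 67.35 / 2760 = 0.02440.
Darcy flux q = K · i = 1.390 × 0.02440 = 0.03392 m/day.
Seepage velocity v = q / n_e = 0.03392 / 0.15 = 0.2261 m/day.
Travel time t = L / v = 2760 / 0.2261 = 12206 days = 33.42 years.

33.4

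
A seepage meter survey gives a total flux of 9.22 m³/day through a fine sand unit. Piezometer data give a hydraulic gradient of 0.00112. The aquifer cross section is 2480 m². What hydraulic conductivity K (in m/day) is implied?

Hydraulic gradient i = 0.00112.
From Q = K·A·i, K = Q / (A·i) = 9.22 / (2480 × 0.001120) = 3.319 m/day.

3.32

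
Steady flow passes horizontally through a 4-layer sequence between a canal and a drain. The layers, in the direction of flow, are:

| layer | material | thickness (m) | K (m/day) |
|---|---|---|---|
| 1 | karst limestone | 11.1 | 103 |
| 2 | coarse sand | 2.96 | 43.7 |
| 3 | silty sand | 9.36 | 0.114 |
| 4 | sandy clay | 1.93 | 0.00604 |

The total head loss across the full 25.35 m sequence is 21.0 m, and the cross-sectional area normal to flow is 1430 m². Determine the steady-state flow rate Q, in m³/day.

74.7

Flow is perpendicular to layering, so the layers act in series and the equivalent K is the thickness-weighted harmonic mean.
Total thickness L = 11.1 + 2.96 + 9.36 + 1.93 = 25.35 m.
Σ(b_i/K_i) = 11.1/103 + 2.96/43.7 + 9.36/0.114 + 1.93/0.00604 = 401.8 d.
K_eq = L / Σ(b_i/K_i) = 25.35 / 401.8 = 0.06309 m/day.
Q = K_eq · A · (Δh/L) = 0.06309 × 1430 × (21.0/25.35) = 74.74 m³/day.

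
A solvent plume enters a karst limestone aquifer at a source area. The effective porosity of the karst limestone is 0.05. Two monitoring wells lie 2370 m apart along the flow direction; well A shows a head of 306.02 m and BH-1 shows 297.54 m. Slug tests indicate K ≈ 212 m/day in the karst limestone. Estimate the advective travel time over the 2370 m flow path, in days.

156

Hydraulic gradient i = (306.02 − 297.54) / 2370 = 8.48 / 2370 = 0.003578.
Darcy flux q = K · i = 212.0 × 0.003578 = 0.7585 m/day.
Seepage velocity v = q / n_e = 0.7585 / 0.05 = 15.17 m/day.
Travel time t = L / v = 2370 / 15.17 = 156.2 days.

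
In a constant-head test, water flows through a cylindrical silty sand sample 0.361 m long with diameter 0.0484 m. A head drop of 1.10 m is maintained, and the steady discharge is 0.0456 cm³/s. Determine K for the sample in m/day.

0.703

Cross-sectional area A = π·(d/2)² = π × (0.0484/2)² = 0.001840 m².
Convert discharge: 0.0456 cm³/s = 4.560e-08 m³/s.
Darcy's law rearranged: K = Q·L / (A·Δh) = 4.560e-08 × 0.361 / (0.001840 × 1.10) = 8.134e-06 m/s = 0.7028 m/day.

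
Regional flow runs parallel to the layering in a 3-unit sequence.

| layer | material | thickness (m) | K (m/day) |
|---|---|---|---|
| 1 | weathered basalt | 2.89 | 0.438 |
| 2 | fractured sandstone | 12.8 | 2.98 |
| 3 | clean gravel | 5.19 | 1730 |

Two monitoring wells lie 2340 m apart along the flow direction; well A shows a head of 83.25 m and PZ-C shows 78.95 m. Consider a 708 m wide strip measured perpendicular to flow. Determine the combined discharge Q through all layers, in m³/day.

11700

Flow is parallel to layering, so each bed carries its own Darcy discharge and the transmissivities add.
Σ(K_i·b_i) = 0.438×2.89 + 2.98×12.8 + 1730×5.19 = 9018 m²/day.
Hydraulic gradient i = (83.25 − 78.95) / 2340 = 4.3 / 2340 = 0.001838.
Q = Σ(K_i·b_i) · W · i = 9018 × 708 × 0.001838 = 11733 m³/day.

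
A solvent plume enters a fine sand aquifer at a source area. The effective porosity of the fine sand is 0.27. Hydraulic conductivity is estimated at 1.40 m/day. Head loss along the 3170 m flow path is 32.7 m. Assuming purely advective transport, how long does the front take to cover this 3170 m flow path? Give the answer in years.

162

Hydraulic gradient i = Δh / L = 32.7 / 3170 = 0.01032.
Darcy flux q = K · i = 1.400 × 0.01032 = 0.01444 m/day.
Seepage velocity v = q / n_e = 0.01444 / 0.27 = 0.05349 m/day.
Travel time t = L / v = 3170 / 0.05349 = 59266 days = 162.3 years.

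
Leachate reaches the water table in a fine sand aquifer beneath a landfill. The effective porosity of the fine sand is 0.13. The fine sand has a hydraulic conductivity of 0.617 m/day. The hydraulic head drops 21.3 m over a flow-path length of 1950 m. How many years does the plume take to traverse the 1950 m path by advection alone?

Hydraulic gradient i = Δh / L = 21.3 / 1950 = 0.01092.
Darcy flux q = K · i = 0.6170 × 0.01092 = 0.006740 m/day.
Seepage velocity v = q / n_e = 0.006740 / 0.13 = 0.05184 m/day.
Travel time t = L / v = 1950 / 0.05184 = 37614 days = 103.0 years.

103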